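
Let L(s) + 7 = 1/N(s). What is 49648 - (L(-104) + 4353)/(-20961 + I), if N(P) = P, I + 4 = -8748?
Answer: 153420318479/3090152 ≈ 49648.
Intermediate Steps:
I = -8752 (I = -4 - 8748 = -8752)
L(s) = -7 + 1/s
49648 - (L(-104) + 4353)/(-20961 + I) = 49648 - ((-7 + 1/(-104)) + 4353)/(-20961 - 8752) = 49648 - ((-7 - 1/104) + 4353)/(-29713) = 49648 - (-729/104 + 4353)*(-1)/29713 = 49648 - 451983*(-1)/(104*29713) = 49648 - 1*(-451983/3090152) = 49648 + 451983/3090152 = 153420318479/3090152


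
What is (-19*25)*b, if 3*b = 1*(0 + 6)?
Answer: -950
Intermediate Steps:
b = 2 (b = (1*(0 + 6))/3 = (1*6)/3 = (⅓)*6 = 2)
(-19*25)*b = -19*25*2 = -475*2 = -950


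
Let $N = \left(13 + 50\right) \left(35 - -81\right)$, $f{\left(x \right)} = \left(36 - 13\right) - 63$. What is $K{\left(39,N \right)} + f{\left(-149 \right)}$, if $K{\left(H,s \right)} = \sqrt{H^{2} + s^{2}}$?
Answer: $-40 + 3 \sqrt{5934265} \approx 7268.1$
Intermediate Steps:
$f{\left(x \right)} = -40$ ($f{\left(x \right)} = 23 - 63 = -40$)
$N = 7308$ ($N = 63 \left(35 + 81\right) = 63 \cdot 116 = 7308$)
$K{\left(39,N \right)} + f{\left(-149 \right)} = \sqrt{39^{2} + 7308^{2}} - 40 = \sqrt{1521 + 53406864} - 40 = \sqrt{53408385} - 40 = 3 \sqrt{5934265} - 40 = -40 + 3 \sqrt{5934265}$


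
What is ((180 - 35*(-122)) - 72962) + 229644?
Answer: 161132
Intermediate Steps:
((180 - 35*(-122)) - 72962) + 229644 = ((180 + 4270) - 72962) + 229644 = (4450 - 72962) + 229644 = -68512 + 229644 = 161132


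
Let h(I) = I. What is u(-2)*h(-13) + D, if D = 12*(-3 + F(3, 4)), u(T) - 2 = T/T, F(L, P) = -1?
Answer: -87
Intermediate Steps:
u(T) = 3 (u(T) = 2 + T/T = 2 + 1 = 3)
D = -48 (D = 12*(-3 - 1) = 12*(-4) = -48)
u(-2)*h(-13) + D = 3*(-13) - 48 = -39 - 48 = -87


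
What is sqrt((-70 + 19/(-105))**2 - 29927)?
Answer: I*sqrt(275643014)/105 ≈ 158.12*I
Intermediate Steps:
sqrt((-70 + 19/(-105))**2 - 29927) = sqrt((-70 + 19*(-1/105))**2 - 29927) = sqrt((-70 - 19/105)**2 - 29927) = sqrt((-7369/105)**2 - 29927) = sqrt(54302161/11025 - 29927) = sqrt(-275643014/11025) = I*sqrt(275643014)/105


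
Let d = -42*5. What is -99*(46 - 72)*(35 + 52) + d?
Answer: 223728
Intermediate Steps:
d = -210
-99*(46 - 72)*(35 + 52) + d = -99*(46 - 72)*(35 + 52) - 210 = -(-2574)*87 - 210 = -99*(-2262) - 210 = 223938 - 210 = 223728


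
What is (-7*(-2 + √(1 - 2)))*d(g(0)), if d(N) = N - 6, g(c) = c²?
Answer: -84 + 42*I ≈ -84.0 + 42.0*I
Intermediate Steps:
d(N) = -6 + N
(-7*(-2 + √(1 - 2)))*d(g(0)) = (-7*(-2 + √(1 - 2)))*(-6 + 0²) = (-7*(-2 + √(-1)))*(-6 + 0) = -7*(-2 + I)*(-6) = (14 - 7*I)*(-6) = -84 + 42*I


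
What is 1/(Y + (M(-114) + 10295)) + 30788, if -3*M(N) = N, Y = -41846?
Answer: 970222243/31513 ≈ 30788.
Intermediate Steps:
M(N) = -N/3
1/(Y + (M(-114) + 10295)) + 30788 = 1/(-41846 + (-⅓*(-114) + 10295)) + 30788 = 1/(-41846 + (38 + 10295)) + 30788 = 1/(-41846 + 10333) + 30788 = 1/(-31513) + 30788 = -1/31513 + 30788 = 970222243/31513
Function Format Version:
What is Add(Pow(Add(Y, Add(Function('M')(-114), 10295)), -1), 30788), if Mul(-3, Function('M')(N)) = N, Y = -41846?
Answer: Rational(970222243, 31513) ≈ 30788.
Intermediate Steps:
Function('M')(N) = Mul(Rational(-1, 3), N)
Add(Pow(Add(Y, Add(Function('M')(-114), 10295)), -1), 30788) = Add(Pow(Add(-41846, Add(Mul(Rational(-1, 3), -114), 10295)), -1), 30788) = Add(Pow(Add(-41846, Add(38, 10295)), -1), 30788) = Add(Pow(Add(-41846, 10333), -1), 30788) = Add(Pow(-31513, -1), 30788) = Add(Rational(-1, 31513), 30788) = Rational(970222243, 31513)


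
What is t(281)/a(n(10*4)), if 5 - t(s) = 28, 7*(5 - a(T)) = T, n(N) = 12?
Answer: -7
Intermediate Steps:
a(T) = 5 - T/7
t(s) = -23 (t(s) = 5 - 1*28 = 5 - 28 = -23)
t(281)/a(n(10*4)) = -23/(5 - 1/7*12) = -23/(5 - 12/7) = -23/23/7 = -23*7/23 = -7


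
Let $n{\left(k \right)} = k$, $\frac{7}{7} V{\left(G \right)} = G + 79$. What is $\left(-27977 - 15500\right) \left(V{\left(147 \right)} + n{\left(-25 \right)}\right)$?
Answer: $-8738877$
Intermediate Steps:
$V{\left(G \right)} = 79 + G$ ($V{\left(G \right)} = G + 79 = 79 + G$)
$\left(-27977 - 15500\right) \left(V{\left(147 \right)} + n{\left(-25 \right)}\right) = \left(-27977 - 15500\right) \left(\left(79 + 147\right) - 25\right) = - 43477 \left(226 - 25\right) = \left(-43477\right) 201 = -8738877$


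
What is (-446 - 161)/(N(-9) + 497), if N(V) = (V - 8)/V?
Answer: -5463/4490 ≈ -1.2167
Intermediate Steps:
N(V) = (-8 + V)/V
(-446 - 161)/(N(-9) + 497) = (-446 - 161)/((-8 - 9)/(-9) + 497) = -607/(-⅑*(-17) + 497) = -607/(17/9 + 497) = -607/4490/9 = -607*9/4490 = -5463/4490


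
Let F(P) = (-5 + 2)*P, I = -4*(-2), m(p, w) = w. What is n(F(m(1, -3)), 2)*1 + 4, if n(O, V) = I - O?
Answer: 3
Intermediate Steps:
I = 8
F(P) = -3*P
n(O, V) = 8 - O
n(F(m(1, -3)), 2)*1 + 4 = (8 - (-3)*(-3))*1 + 4 = (8 - 1*9)*1 + 4 = (8 - 9)*1 + 4 = -1*1 + 4 = -1 + 4 = 3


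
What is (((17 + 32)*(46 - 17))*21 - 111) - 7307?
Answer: 22423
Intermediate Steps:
(((17 + 32)*(46 - 17))*21 - 111) - 7307 = ((49*29)*21 - 111) - 7307 = (1421*21 - 111) - 7307 = (29841 - 111) - 7307 = 29730 - 7307 = 22423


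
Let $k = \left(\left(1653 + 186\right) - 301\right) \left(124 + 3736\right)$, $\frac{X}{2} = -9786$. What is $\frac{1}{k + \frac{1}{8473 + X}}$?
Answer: $\frac{11099}{65891211319} \approx 1.6844 \cdot 10^{-7}$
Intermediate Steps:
$X = -19572$ ($X = 2 \left(-9786\right) = -19572$)
$k = 5936680$ ($k = \left(1839 - 301\right) 3860 = 1538 \cdot 3860 = 5936680$)
$\frac{1}{k + \frac{1}{8473 + X}} = \frac{1}{5936680 + \frac{1}{8473 - 19572}} = \frac{1}{5936680 + \frac{1}{-11099}} = \frac{1}{5936680 - \frac{1}{11099}} = \frac{1}{\frac{65891211319}{11099}} = \frac{11099}{65891211319}$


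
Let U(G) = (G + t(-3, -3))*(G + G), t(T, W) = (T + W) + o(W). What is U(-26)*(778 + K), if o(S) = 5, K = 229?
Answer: 1413828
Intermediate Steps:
t(T, W) = 5 + T + W (t(T, W) = (T + W) + 5 = 5 + T + W)
U(G) = 2*G*(-1 + G) (U(G) = (G + (5 - 3 - 3))*(G + G) = (G - 1)*(2*G) = (-1 + G)*(2*G) = 2*G*(-1 + G))
U(-26)*(778 + K) = (2*(-26)*(-1 - 26))*(778 + 229) = (2*(-26)*(-27))*1007 = 1404*1007 = 1413828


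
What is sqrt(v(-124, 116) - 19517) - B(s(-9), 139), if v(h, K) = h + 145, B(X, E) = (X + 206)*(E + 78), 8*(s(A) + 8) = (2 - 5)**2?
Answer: -345681/8 + 2*I*sqrt(4874) ≈ -43210.0 + 139.63*I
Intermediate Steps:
s(A) = -55/8 (s(A) = -8 + (2 - 5)**2/8 = -8 + (1/8)*(-3)**2 = -8 + (1/8)*9 = -8 + 9/8 = -55/8)
B(X, E) = (78 + E)*(206 + X) (B(X, E) = (206 + X)*(78 + E) = (78 + E)*(206 + X))
v(h, K) = 145 + h
sqrt(v(-124, 116) - 19517) - B(s(-9), 139) = sqrt((145 - 124) - 19517) - (16068 + 78*(-55/8) + 206*139 + 139*(-55/8)) = sqrt(21 - 19517) - (16068 - 2145/4 + 28634 - 7645/8) = sqrt(-19496) - 1*345681/8 = 2*I*sqrt(4874) - 345681/8 = -345681/8 + 2*I*sqrt(4874)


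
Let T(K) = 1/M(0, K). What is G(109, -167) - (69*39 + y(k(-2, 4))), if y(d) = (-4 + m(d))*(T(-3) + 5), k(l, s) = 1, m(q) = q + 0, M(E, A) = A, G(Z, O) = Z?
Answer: -2568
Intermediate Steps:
m(q) = q
T(K) = 1/K
y(d) = -56/3 + 14*d/3 (y(d) = (-4 + d)*(1/(-3) + 5) = (-4 + d)*(-⅓ + 5) = (-4 + d)*(14/3) = -56/3 + 14*d/3)
G(109, -167) - (69*39 + y(k(-2, 4))) = 109 - (69*39 + (-56/3 + (14/3)*1)) = 109 - (2691 + (-56/3 + 14/3)) = 109 - (2691 - 14) = 109 - 1*2677 = 109 - 2677 = -2568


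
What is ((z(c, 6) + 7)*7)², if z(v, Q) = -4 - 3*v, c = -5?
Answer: 15876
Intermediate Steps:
((z(c, 6) + 7)*7)² = (((-4 - 3*(-5)) + 7)*7)² = (((-4 + 15) + 7)*7)² = ((11 + 7)*7)² = (18*7)² = 126² = 15876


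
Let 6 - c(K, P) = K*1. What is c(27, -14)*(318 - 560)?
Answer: 5082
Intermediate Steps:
c(K, P) = 6 - K
c(27, -14)*(318 - 560) = (6 - 1*27)*(318 - 560) = (6 - 27)*(-242) = -21*(-242) = 5082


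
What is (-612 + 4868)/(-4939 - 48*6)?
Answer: -4256/5227 ≈ -0.81423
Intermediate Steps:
(-612 + 4868)/(-4939 - 48*6) = 4256/(-4939 - 288) = 4256/(-5227) = 4256*(-1/5227) = -4256/5227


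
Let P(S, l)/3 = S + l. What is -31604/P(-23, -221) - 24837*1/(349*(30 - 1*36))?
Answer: 7029955/127734 ≈ 55.036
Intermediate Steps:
P(S, l) = 3*S + 3*l (P(S, l) = 3*(S + l) = 3*S + 3*l)
-31604/P(-23, -221) - 24837*1/(349*(30 - 1*36)) = -31604/(3*(-23) + 3*(-221)) - 24837*1/(349*(30 - 1*36)) = -31604/(-69 - 663) - 24837*1/(349*(30 - 36)) = -31604/(-732) - 24837/(349*(-6)) = -31604*(-1/732) - 24837/(-2094) = 7901/183 - 24837*(-1/2094) = 7901/183 + 8279/698 = 7029955/127734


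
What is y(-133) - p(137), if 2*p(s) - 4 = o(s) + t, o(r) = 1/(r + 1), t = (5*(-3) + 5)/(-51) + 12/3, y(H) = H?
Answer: -214427/1564 ≈ -137.10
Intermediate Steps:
t = 214/51 (t = (-15 + 5)*(-1/51) + 12*(⅓) = -10*(-1/51) + 4 = 10/51 + 4 = 214/51 ≈ 4.1961)
o(r) = 1/(1 + r)
p(s) = 209/51 + 1/(2*(1 + s)) (p(s) = 2 + (1/(1 + s) + 214/51)/2 = 2 + (214/51 + 1/(1 + s))/2 = 2 + (107/51 + 1/(2*(1 + s))) = 209/51 + 1/(2*(1 + s)))
y(-133) - p(137) = -133 - (469 + 418*137)/(102*(1 + 137)) = -133 - (469 + 57266)/(102*138) = -133 - 57735/(102*138) = -133 - 1*6415/1564 = -133 - 6415/1564 = -214427/1564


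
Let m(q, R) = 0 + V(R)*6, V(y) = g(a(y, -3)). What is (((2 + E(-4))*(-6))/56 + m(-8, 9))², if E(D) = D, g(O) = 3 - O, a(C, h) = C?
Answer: 251001/196 ≈ 1280.6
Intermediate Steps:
V(y) = 3 - y
m(q, R) = 18 - 6*R (m(q, R) = 0 + (3 - R)*6 = 0 + (18 - 6*R) = 18 - 6*R)
(((2 + E(-4))*(-6))/56 + m(-8, 9))² = (((2 - 4)*(-6))/56 + (18 - 6*9))² = (-2*(-6)*(1/56) + (18 - 54))² = (12*(1/56) - 36)² = (3/14 - 36)² = (-501/14)² = 251001/196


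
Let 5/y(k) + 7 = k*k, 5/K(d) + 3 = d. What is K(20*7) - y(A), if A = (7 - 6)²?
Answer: 715/822 ≈ 0.86983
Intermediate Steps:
A = 1 (A = 1² = 1)
K(d) = 5/(-3 + d)
y(k) = 5/(-7 + k²) (y(k) = 5/(-7 + k*k) = 5/(-7 + k²))
K(20*7) - y(A) = 5/(-3 + 20*7) - 5/(-7 + 1²) = 5/(-3 + 140) - 5/(-7 + 1) = 5/137 - 5/(-6) = 5*(1/137) - 5*(-1)/6 = 5/137 - 1*(-⅚) = 5/137 + ⅚ = 715/822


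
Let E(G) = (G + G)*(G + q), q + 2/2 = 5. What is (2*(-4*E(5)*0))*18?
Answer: 0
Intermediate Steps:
q = 4 (q = -1 + 5 = 4)
E(G) = 2*G*(4 + G) (E(G) = (G + G)*(G + 4) = (2*G)*(4 + G) = 2*G*(4 + G))
(2*(-4*E(5)*0))*18 = (2*(-8*5*(4 + 5)*0))*18 = (2*(-8*5*9*0))*18 = (2*(-4*90*0))*18 = (2*(-360*0))*18 = (2*0)*18 = 0*18 = 0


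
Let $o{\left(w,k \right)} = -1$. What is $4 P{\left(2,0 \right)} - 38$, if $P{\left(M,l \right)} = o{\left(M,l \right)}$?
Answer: $-42$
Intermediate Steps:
$P{\left(M,l \right)} = -1$
$4 P{\left(2,0 \right)} - 38 = 4 \left(-1\right) - 38 = -4 - 38 = -42$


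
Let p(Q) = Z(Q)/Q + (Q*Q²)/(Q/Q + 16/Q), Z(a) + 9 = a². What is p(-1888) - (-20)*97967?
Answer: -1498872530178403/220896 ≈ -6.7854e+9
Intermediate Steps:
Z(a) = -9 + a²
p(Q) = (-9 + Q²)/Q + Q³/(1 + 16/Q) (p(Q) = (-9 + Q²)/Q + (Q*Q²)/(Q/Q + 16/Q) = (-9 + Q²)/Q + Q³/(1 + 16/Q))
p(-1888) - (-20)*97967 = (-144 + (-1888)⁵ + 16*(-1888)² - 1888*(-9 + (-1888)²))/((-1888)*(16 - 1888)) - (-20)*97967 = -1/1888*(-144 - 23988878775943168 + 16*3564544 - 1888*(-9 + 3564544))/(-1872) - 1*(-1959340) = -1/1888*(-1/1872)*(-144 - 23988878775943168 + 57032704 - 1888*3564535) + 1959340 = -1/1888*(-1/1872)*(-144 - 23988878775943168 + 57032704 - 6729842080) + 1959340 = -1/1888*(-1/1872)*(-23988885448752688) + 1959340 = -1499305340547043/220896 + 1959340 = -1498872530178403/220896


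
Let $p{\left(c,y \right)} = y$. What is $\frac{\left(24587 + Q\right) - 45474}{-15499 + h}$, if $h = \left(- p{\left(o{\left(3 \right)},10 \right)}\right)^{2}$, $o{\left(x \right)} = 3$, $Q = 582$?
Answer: $\frac{20305}{15399} \approx 1.3186$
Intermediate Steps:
$h = 100$ ($h = \left(\left(-1\right) 10\right)^{2} = \left(-10\right)^{2} = 100$)
$\frac{\left(24587 + Q\right) - 45474}{-15499 + h} = \frac{\left(24587 + 582\right) - 45474}{-15499 + 100} = \frac{25169 - 45474}{-15399} = \left(-20305\right) \left(- \frac{1}{15399}\right) = \frac{20305}{15399}$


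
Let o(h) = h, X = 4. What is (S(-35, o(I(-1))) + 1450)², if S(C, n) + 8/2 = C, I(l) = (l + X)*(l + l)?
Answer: 1990921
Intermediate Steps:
I(l) = 2*l*(4 + l) (I(l) = (l + 4)*(l + l) = (4 + l)*(2*l) = 2*l*(4 + l))
S(C, n) = -4 + C
(S(-35, o(I(-1))) + 1450)² = ((-4 - 35) + 1450)² = (-39 + 1450)² = 1411² = 1990921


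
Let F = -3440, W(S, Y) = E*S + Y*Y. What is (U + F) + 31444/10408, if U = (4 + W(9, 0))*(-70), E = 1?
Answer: -11310839/2602 ≈ -4347.0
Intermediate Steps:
W(S, Y) = S + Y² (W(S, Y) = 1*S + Y*Y = S + Y²)
U = -910 (U = (4 + (9 + 0²))*(-70) = (4 + (9 + 0))*(-70) = (4 + 9)*(-70) = 13*(-70) = -910)
(U + F) + 31444/10408 = (-910 - 3440) + 31444/10408 = -4350 + 31444*(1/10408) = -4350 + 7861/2602 = -11310839/2602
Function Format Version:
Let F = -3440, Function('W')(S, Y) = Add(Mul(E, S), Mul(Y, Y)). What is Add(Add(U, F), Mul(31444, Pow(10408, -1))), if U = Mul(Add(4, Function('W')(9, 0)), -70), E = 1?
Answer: Rational(-11310839, 2602) ≈ -4347.0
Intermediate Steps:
Function('W')(S, Y) = Add(S, Pow(Y, 2)) (Function('W')(S, Y) = Add(Mul(1, S), Mul(Y, Y)) = Add(S, Pow(Y, 2)))
U = -910 (U = Mul(Add(4, Add(9, Pow(0, 2))), -70) = Mul(Add(4, Add(9, 0)), -70) = Mul(Add(4, 9), -70) = Mul(13, -70) = -910)
Add(Add(U, F), Mul(31444, Pow(10408, -1))) = Add(Add(-910, -3440), Mul(31444, Pow(10408, -1))) = Add(-4350, Mul(31444, Rational(1, 10408))) = Add(-4350, Rational(7861, 2602)) = Rational(-11310839, 2602)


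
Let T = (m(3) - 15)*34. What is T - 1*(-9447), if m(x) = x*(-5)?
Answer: 8427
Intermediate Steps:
m(x) = -5*x
T = -1020 (T = (-5*3 - 15)*34 = (-15 - 15)*34 = -30*34 = -1020)
T - 1*(-9447) = -1020 - 1*(-9447) = -1020 + 9447 = 8427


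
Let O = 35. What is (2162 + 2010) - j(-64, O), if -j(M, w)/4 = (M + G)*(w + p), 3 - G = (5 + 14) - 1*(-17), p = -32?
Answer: 3008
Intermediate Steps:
G = -33 (G = 3 - ((5 + 14) - 1*(-17)) = 3 - (19 + 17) = 3 - 1*36 = 3 - 36 = -33)
j(M, w) = -4*(-33 + M)*(-32 + w) (j(M, w) = -4*(M - 33)*(w - 32) = -4*(-33 + M)*(-32 + w))
(2162 + 2010) - j(-64, O) = (2162 + 2010) - (-4224 + 128*(-64) + 132*35 - 4*(-64)*35) = 4172 - (-4224 - 8192 + 4620 + 8960) = 4172 - 1*1164 = 4172 - 1164 = 3008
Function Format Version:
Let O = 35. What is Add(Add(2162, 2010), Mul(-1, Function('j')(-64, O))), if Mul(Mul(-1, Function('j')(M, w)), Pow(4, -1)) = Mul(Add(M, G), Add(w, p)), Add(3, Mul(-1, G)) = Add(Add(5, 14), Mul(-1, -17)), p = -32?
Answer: 3008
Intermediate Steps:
G = -33 (G = Add(3, Mul(-1, Add(Add(5, 14), Mul(-1, -17)))) = Add(3, Mul(-1, Add(19, 17))) = Add(3, Mul(-1, 36)) = Add(3, -36) = -33)
Function('j')(M, w) = Mul(-4, Add(-33, M), Add(-32, w)) (Function('j')(M, w) = Mul(-4, Mul(Add(M, -33), Add(w, -32))) = Mul(-4, Mul(Add(-33, M), Add(-32, w))) = Mul(-4, Add(-33, M), Add(-32, w)))
Add(Add(2162, 2010), Mul(-1, Function('j')(-64, O))) = Add(Add(2162, 2010), Mul(-1, Add(-4224, Mul(128, -64), Mul(132, 35), Mul(-4, -64, 35)))) = Add(4172, Mul(-1, Add(-4224, -8192, 4620, 8960))) = Add(4172, Mul(-1, 1164)) = Add(4172, -1164) = 3008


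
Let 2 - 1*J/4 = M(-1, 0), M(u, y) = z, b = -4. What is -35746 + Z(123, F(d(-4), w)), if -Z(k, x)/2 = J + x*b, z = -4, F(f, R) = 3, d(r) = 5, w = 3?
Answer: -35770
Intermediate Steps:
M(u, y) = -4
J = 24 (J = 8 - 4*(-4) = 8 + 16 = 24)
Z(k, x) = -48 + 8*x (Z(k, x) = -2*(24 + x*(-4)) = -2*(24 - 4*x) = -48 + 8*x)
-35746 + Z(123, F(d(-4), w)) = -35746 + (-48 + 8*3) = -35746 + (-48 + 24) = -35746 - 24 = -35770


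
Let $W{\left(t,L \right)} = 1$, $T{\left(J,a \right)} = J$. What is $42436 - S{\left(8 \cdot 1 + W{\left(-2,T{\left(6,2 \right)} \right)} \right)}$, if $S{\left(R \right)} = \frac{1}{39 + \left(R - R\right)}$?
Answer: $\frac{1655003}{39} \approx 42436.0$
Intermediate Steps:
$S{\left(R \right)} = \frac{1}{39}$ ($S{\left(R \right)} = \frac{1}{39 + 0} = \frac{1}{39}$)
$42436 - S{\left(8 \cdot 1 + W{\left(-2,T{\left(6,2 \right)} \right)} \right)} = 42436 - \frac{1}{39} = \frac{1655003}{39}$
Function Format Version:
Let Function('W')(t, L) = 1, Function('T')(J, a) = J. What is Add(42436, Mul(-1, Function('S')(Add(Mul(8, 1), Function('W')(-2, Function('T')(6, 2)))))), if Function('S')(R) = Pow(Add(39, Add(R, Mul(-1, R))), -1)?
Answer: Rational(1655003, 39) ≈ 42436.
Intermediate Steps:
Function('S')(R) = Rational(1, 39) (Function('S')(R) = Pow(Add(39, 0), -1) = Pow(39, -1) = Rational(1, 39))
Add(42436, Mul(-1, Function('S')(Add(Mul(8, 1), Function('W')(-2, Function('T')(6, 2)))))) = Add(42436, Mul(-1, Rational(1, 39))) = Add(42436, Rational(-1, 39)) = Rational(1655003, 39)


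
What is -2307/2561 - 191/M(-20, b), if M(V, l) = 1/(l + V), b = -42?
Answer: 30325055/2561 ≈ 11841.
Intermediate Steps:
M(V, l) = 1/(V + l)
-2307/2561 - 191/M(-20, b) = -2307/2561 - 191/(1/(-20 - 42)) = -2307*1/2561 - 191/(1/(-62)) = -2307/2561 - 191/(-1/62) = -2307/2561 - 191*(-62) = -2307/2561 + 11842 = 30325055/2561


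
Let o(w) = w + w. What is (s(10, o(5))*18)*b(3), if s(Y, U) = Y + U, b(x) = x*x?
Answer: 3240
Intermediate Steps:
o(w) = 2*w
b(x) = x**2
s(Y, U) = U + Y
(s(10, o(5))*18)*b(3) = ((2*5 + 10)*18)*3**2 = ((10 + 10)*18)*9 = (20*18)*9 = 360*9 = 3240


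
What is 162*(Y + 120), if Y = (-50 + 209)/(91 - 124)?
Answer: 205254/11 ≈ 18659.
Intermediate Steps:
Y = -53/11 (Y = 159/(-33) = 159*(-1/33) = -53/11 ≈ -4.8182)
162*(Y + 120) = 162*(-53/11 + 120) = 162*(1267/11) = 205254/11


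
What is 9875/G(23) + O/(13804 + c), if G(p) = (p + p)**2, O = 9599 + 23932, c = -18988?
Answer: -1646633/914112 ≈ -1.8013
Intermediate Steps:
O = 33531
G(p) = 4*p**2 (G(p) = (2*p)**2 = 4*p**2)
9875/G(23) + O/(13804 + c) = 9875/((4*23**2)) + 33531/(13804 - 18988) = 9875/((4*529)) + 33531/(-5184) = 9875/2116 + 33531*(-1/5184) = 9875*(1/2116) - 11177/1728 = 9875/2116 - 11177/1728 = -1646633/914112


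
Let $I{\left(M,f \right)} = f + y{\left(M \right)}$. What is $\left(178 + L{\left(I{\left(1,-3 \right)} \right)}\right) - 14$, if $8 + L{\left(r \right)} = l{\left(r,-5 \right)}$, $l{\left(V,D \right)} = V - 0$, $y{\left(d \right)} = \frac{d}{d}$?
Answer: $154$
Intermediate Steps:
$y{\left(d \right)} = 1$
$I{\left(M,f \right)} = 1 + f$ ($I{\left(M,f \right)} = f + 1 = 1 + f$)
$l{\left(V,D \right)} = V$ ($l{\left(V,D \right)} = V + 0 = V$)
$L{\left(r \right)} = -8 + r$
$\left(178 + L{\left(I{\left(1,-3 \right)} \right)}\right) - 14 = \left(178 + \left(-8 + \left(1 - 3\right)\right)\right) - 14 = \left(178 - 10\right) - 14 = 168 - 14 = 154$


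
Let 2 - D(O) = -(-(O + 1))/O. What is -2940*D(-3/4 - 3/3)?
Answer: -4620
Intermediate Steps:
D(O) = 2 + (-1 - O)/O (D(O) = 2 - (-1)*(-(O + 1))/O = 2 - (-1)*(-(1 + O))/O = 2 - (-1)*(-1 - O)/O = 2 + (-1 - O)/O)
-2940*D(-3/4 - 3/3) = -2940*(-1 + (-3/4 - 3/3))/(-3/4 - 3/3) = -2940*(-1 + (-3*¼ - 3*⅓))/(-3*¼ - 3*⅓) = -2940*(-1 + (-¾ - 1))/(-¾ - 1) = -2940*(-1 - 7/4)/(-7/4) = -(-1680)*(-11)/4 = -2940*11/7 = -4620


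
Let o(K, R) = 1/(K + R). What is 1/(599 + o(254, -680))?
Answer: 426/255173 ≈ 0.0016695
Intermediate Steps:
1/(599 + o(254, -680)) = 1/(599 + 1/(254 - 680)) = 1/(599 + 1/(-426)) = 1/(599 - 1/426) = 1/(255173/426) = 426/255173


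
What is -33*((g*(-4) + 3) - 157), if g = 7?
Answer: 6006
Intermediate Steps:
-33*((g*(-4) + 3) - 157) = -33*((7*(-4) + 3) - 157) = -33*((-28 + 3) - 157) = -33*(-25 - 157) = -33*(-182) = 6006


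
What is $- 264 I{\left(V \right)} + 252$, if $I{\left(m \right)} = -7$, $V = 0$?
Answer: $2100$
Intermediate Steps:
$- 264 I{\left(V \right)} + 252 = \left(-264\right) \left(-7\right) + 252 = 1848 + 252 = 2100$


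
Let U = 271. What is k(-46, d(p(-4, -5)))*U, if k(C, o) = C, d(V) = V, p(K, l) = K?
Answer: -12466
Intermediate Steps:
k(-46, d(p(-4, -5)))*U = -46*271 = -12466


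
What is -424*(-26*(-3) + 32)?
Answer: -46640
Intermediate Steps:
-424*(-26*(-3) + 32) = -424*(78 + 32) = -424*110 = -46640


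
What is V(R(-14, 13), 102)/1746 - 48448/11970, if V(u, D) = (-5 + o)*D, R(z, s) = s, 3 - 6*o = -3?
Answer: -2485388/580545 ≈ -4.2811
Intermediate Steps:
o = 1 (o = 1/2 - 1/6*(-3) = 1/2 + 1/2 = 1)
V(u, D) = -4*D (V(u, D) = (-5 + 1)*D = -4*D)
V(R(-14, 13), 102)/1746 - 48448/11970 = -4*102/1746 - 48448/11970 = -408*1/1746 - 48448*1/11970 = -68/291 - 24224/5985 = -2485388/580545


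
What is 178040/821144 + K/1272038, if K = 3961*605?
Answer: 274283404105/130565796434 ≈ 2.1007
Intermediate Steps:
K = 2396405
178040/821144 + K/1272038 = 178040/821144 + 2396405/1272038 = 178040*(1/821144) + 2396405*(1/1272038) = 22255/102643 + 2396405/1272038 = 274283404105/130565796434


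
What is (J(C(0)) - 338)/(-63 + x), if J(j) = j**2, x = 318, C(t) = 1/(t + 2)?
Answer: -1351/1020 ≈ -1.3245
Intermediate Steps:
C(t) = 1/(2 + t)
(J(C(0)) - 338)/(-63 + x) = ((1/(2 + 0))**2 - 338)/(-63 + 318) = ((1/2)**2 - 338)/255 = ((1/2)**2 - 338)*(1/255) = (1/4 - 338)*(1/255) = -1351/4*1/255 = -1351/1020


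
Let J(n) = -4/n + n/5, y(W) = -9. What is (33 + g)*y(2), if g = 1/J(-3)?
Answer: -3402/11 ≈ -309.27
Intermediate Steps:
J(n) = -4/n + n/5 (J(n) = -4/n + n*(⅕) = -4/n + n/5)
g = 15/11 (g = 1/(-4/(-3) + (⅕)*(-3)) = 1/(-4*(-⅓) - ⅗) = 1/(4/3 - ⅗) = 1/(11/15) = 15/11 ≈ 1.3636)
(33 + g)*y(2) = (33 + 15/11)*(-9) = (378/11)*(-9) = -3402/11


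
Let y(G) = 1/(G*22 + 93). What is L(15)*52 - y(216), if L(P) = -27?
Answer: -6802381/4845 ≈ -1404.0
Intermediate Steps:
y(G) = 1/(93 + 22*G) (y(G) = 1/(22*G + 93) = 1/(93 + 22*G))
L(15)*52 - y(216) = -27*52 - 1/(93 + 22*216) = -1404 - 1/(93 + 4752) = -1404 - 1/4845 = -6802381/4845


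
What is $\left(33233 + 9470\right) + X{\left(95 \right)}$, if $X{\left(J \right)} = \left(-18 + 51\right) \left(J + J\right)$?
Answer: $48973$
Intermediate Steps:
$X{\left(J \right)} = 66 J$ ($X{\left(J \right)} = 33 \cdot 2 J = 66 J$)
$\left(33233 + 9470\right) + X{\left(95 \right)} = \left(33233 + 9470\right) + 66 \cdot 95 = 42703 + 6270 = 48973$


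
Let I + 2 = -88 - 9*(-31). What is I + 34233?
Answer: 34422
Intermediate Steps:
I = 189 (I = -2 + (-88 - 9*(-31)) = -2 + (-88 + 279) = -2 + 191 = 189)
I + 34233 = 189 + 34233 = 34422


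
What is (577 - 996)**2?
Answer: 175561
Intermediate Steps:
(577 - 996)**2 = (-419)**2 = 175561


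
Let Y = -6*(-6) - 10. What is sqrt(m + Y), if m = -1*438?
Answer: 2*I*sqrt(103) ≈ 20.298*I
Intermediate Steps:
Y = 26 (Y = 36 - 10 = 26)
m = -438
sqrt(m + Y) = sqrt(-438 + 26) = sqrt(-412) = 2*I*sqrt(103)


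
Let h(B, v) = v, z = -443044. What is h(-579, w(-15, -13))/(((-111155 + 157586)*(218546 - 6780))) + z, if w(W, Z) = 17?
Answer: -4356233295992407/9832507146 ≈ -4.4304e+5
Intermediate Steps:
h(-579, w(-15, -13))/(((-111155 + 157586)*(218546 - 6780))) + z = 17/(((-111155 + 157586)*(218546 - 6780))) - 443044 = 17/((46431*211766)) - 443044 = 17/9832507146 - 443044 = -4356233295992407/9832507146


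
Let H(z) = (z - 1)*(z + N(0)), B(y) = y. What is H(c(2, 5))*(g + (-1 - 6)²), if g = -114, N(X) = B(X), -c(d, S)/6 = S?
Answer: -60450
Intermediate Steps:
c(d, S) = -6*S
N(X) = X
H(z) = z*(-1 + z) (H(z) = (z - 1)*(z + 0) = (-1 + z)*z = z*(-1 + z))
H(c(2, 5))*(g + (-1 - 6)²) = ((-6*5)*(-1 - 6*5))*(-114 + (-1 - 6)²) = (-30*(-1 - 30))*(-114 + (-7)²) = (-30*(-31))*(-114 + 49) = 930*(-65) = -60450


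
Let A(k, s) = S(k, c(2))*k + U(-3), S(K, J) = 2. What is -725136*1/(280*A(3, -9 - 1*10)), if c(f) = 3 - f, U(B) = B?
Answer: -30214/35 ≈ -863.26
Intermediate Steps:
A(k, s) = -3 + 2*k (A(k, s) = 2*k - 3 = -3 + 2*k)
-725136*1/(280*A(3, -9 - 1*10)) = -725136*1/(280*(-3 + 2*3)) = -725136*1/(280*(-3 + 6)) = -725136/(280*3) = -725136/840 = -725136*1/840 = -30214/35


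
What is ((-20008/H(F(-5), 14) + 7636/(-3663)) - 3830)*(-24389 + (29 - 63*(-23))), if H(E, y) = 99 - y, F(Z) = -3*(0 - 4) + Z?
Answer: 9671710742918/103785 ≈ 9.3190e+7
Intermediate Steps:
F(Z) = 12 + Z (F(Z) = -3*(-4) + Z = 12 + Z)
((-20008/H(F(-5), 14) + 7636/(-3663)) - 3830)*(-24389 + (29 - 63*(-23))) = ((-20008/(99 - 1*14) + 7636/(-3663)) - 3830)*(-24389 + (29 - 63*(-23))) = ((-20008/(99 - 14) + 7636*(-1/3663)) - 3830)*(-24389 + (29 + 1449)) = ((-20008/85 - 7636/3663) - 3830)*(-24389 + 1478) = ((-20008*1/85 - 7636/3663) - 3830)*(-22911) = ((-20008/85 - 7636/3663) - 3830)*(-22911) = (-73938364/311355 - 3830)*(-22911) = -1266428014/311355*(-22911) = 9671710742918/103785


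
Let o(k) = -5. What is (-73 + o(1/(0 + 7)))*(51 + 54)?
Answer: -8190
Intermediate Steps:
(-73 + o(1/(0 + 7)))*(51 + 54) = (-73 - 5)*(51 + 54) = -78*105 = -8190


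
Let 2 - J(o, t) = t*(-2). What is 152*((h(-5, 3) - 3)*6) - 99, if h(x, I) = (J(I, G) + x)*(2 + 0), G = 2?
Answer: -1011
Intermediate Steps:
J(o, t) = 2 + 2*t (J(o, t) = 2 - t*(-2) = 2 - (-2)*t = 2 + 2*t)
h(x, I) = 12 + 2*x (h(x, I) = ((2 + 2*2) + x)*(2 + 0) = ((2 + 4) + x)*2 = (6 + x)*2 = 12 + 2*x)
152*((h(-5, 3) - 3)*6) - 99 = 152*(((12 + 2*(-5)) - 3)*6) - 99 = 152*(((12 - 10) - 3)*6) - 99 = 152*((2 - 3)*6) - 99 = 152*(-1*6) - 99 = 152*(-6) - 99 = -912 - 99 = -1011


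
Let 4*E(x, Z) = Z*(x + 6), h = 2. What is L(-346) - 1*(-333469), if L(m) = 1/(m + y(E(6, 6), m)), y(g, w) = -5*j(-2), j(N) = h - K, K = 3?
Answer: 113712928/341 ≈ 3.3347e+5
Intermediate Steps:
j(N) = -1 (j(N) = 2 - 1*3 = 2 - 3 = -1)
E(x, Z) = Z*(6 + x)/4 (E(x, Z) = (Z*(x + 6))/4 = (Z*(6 + x))/4 = Z*(6 + x)/4)
y(g, w) = 5 (y(g, w) = -5*(-1) = 5)
L(m) = 1/(5 + m) (L(m) = 1/(m + 5) = 1/(5 + m))
L(-346) - 1*(-333469) = 1/(5 - 346) - 1*(-333469) = 1/(-341) + 333469 = -1/341 + 333469 = 113712928/341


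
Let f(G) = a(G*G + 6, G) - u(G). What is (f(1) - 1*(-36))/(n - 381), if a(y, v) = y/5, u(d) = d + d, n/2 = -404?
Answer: -177/5945 ≈ -0.029773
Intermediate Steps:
n = -808 (n = 2*(-404) = -808)
u(d) = 2*d
a(y, v) = y/5 (a(y, v) = y*(⅕) = y/5)
f(G) = 6/5 - 2*G + G²/5 (f(G) = (G*G + 6)/5 - 2*G = (G² + 6)/5 - 2*G = (6 + G²)/5 - 2*G = (6/5 + G²/5) - 2*G = 6/5 - 2*G + G²/5)
(f(1) - 1*(-36))/(n - 381) = ((6/5 - 2*1 + (⅕)*1²) - 1*(-36))/(-808 - 381) = ((6/5 - 2 + (⅕)*1) + 36)/(-1189) = -((6/5 - 2 + ⅕) + 36)/1189 = -(-⅗ + 36)/1189 = -1/1189*177/5 = -177/5945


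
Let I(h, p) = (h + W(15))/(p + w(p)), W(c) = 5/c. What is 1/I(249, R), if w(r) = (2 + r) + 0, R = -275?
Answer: -411/187 ≈ -2.1979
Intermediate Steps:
w(r) = 2 + r
I(h, p) = (1/3 + h)/(2 + 2*p) (I(h, p) = (h + 5/15)/(p + (2 + p)) = (h + 5*(1/15))/(2 + 2*p) = (h + 1/3)/(2 + 2*p) = (1/3 + h)/(2 + 2*p))
1/I(249, R) = 1/((1 + 3*249)/(6*(1 - 275))) = 1/((1/6)*(1 + 747)/(-274)) = 1/((1/6)*(-1/274)*748) = 1/(-187/411) = -411/187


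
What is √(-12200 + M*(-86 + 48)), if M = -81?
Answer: I*√9122 ≈ 95.509*I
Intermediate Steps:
√(-12200 + M*(-86 + 48)) = √(-12200 - 81*(-86 + 48)) = √(-12200 - 81*(-38)) = √(-12200 + 3078) = √(-9122) = I*√9122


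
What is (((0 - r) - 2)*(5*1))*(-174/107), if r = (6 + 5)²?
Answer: 107010/107 ≈ 1000.1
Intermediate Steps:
r = 121 (r = 11² = 121)
(((0 - r) - 2)*(5*1))*(-174/107) = (((0 - 1*121) - 2)*(5*1))*(-174/107) = (((0 - 121) - 2)*5)*(-174*1/107) = ((-121 - 2)*5)*(-174/107) = -123*5*(-174/107) = -615*(-174/107) = 107010/107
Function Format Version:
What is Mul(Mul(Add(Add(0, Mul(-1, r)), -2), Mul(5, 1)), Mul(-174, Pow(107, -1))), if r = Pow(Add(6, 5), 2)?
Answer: Rational(107010, 107) ≈ 1000.1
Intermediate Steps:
r = 121 (r = Pow(11, 2) = 121)
Mul(Mul(Add(Add(0, Mul(-1, r)), -2), Mul(5, 1)), Mul(-174, Pow(107, -1))) = Mul(Mul(Add(Add(0, Mul(-1, 121)), -2), Mul(5, 1)), Mul(-174, Pow(107, -1))) = Mul(Mul(Add(Add(0, -121), -2), 5), Mul(-174, Rational(1, 107))) = Mul(Mul(Add(-121, -2), 5), Rational(-174, 107)) = Mul(Mul(-123, 5), Rational(-174, 107)) = Mul(-615, Rational(-174, 107)) = Rational(107010, 107)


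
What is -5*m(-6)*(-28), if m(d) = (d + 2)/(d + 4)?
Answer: 280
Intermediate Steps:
m(d) = (2 + d)/(4 + d)
-5*m(-6)*(-28) = -5*(2 - 6)/(4 - 6)*(-28) = -5*(-4)/(-2)*(-28) = -(-5)*(-4)/2*(-28) = -5*2*(-28) = -10*(-28) = 280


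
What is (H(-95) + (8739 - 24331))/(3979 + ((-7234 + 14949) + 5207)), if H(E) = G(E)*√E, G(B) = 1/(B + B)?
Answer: -15592/16901 - I*√95/3211190 ≈ -0.92255 - 3.0353e-6*I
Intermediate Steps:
G(B) = 1/(2*B)
H(E) = 1/(2*√E) (H(E) = (1/(2*E))*√E = 1/(2*√E))
(H(-95) + (8739 - 24331))/(3979 + ((-7234 + 14949) + 5207)) = (1/(2*√(-95)) + (8739 - 24331))/(3979 + ((-7234 + 14949) + 5207)) = ((-I*√95/95)/2 - 15592)/(3979 + (7715 + 5207)) = (-I*√95/190 - 15592)/(3979 + 12922) = (-15592 - I*√95/190)/16901 = (-15592 - I*√95/190)*(1/16901) = -15592/16901 - I*√95/3211190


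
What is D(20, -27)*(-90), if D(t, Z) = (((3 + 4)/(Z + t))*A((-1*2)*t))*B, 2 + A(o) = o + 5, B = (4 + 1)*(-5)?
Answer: 83250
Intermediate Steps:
B = -25 (B = 5*(-5) = -25)
A(o) = 3 + o (A(o) = -2 + (o + 5) = -2 + (5 + o) = 3 + o)
D(t, Z) = -175*(3 - 2*t)/(Z + t) (D(t, Z) = (((3 + 4)/(Z + t))*(3 + (-1*2)*t))*(-25) = ((7/(Z + t))*(3 - 2*t))*(-25) = (7*(3 - 2*t)/(Z + t))*(-25) = -175*(3 - 2*t)/(Z + t))
D(20, -27)*(-90) = (175*(-3 + 2*20)/(-27 + 20))*(-90) = (175*(-3 + 40)/(-7))*(-90) = (175*(-⅐)*37)*(-90) = -925*(-90) = 83250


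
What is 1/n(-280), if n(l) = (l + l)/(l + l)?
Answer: 1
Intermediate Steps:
n(l) = 1 (n(l) = (2*l)/((2*l)) = (2*l)*(1/(2*l)) = 1)
1/n(-280) = 1/1 = 1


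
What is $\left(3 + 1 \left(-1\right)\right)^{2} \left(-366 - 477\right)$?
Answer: $-3372$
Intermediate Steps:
$\left(3 + 1 \left(-1\right)\right)^{2} \left(-366 - 477\right) = \left(3 - 1\right)^{2} \left(-843\right) = 2^{2} \left(-843\right) = 4 \left(-843\right) = -3372$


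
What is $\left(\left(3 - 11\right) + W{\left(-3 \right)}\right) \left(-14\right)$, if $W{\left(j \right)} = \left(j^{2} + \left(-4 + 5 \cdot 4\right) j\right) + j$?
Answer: $700$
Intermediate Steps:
$W{\left(j \right)} = j^{2} + 17 j$ ($W{\left(j \right)} = \left(j^{2} + \left(-4 + 20\right) j\right) + j = \left(j^{2} + 16 j\right) + j = j^{2} + 17 j$)
$\left(\left(3 - 11\right) + W{\left(-3 \right)}\right) \left(-14\right) = \left(\left(3 - 11\right) - 3 \left(17 - 3\right)\right) \left(-14\right) = \left(-8 - 42\right) \left(-14\right) = \left(-50\right) \left(-14\right) = 700$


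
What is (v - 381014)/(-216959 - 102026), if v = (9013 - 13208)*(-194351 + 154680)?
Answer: -166038831/318985 ≈ -520.52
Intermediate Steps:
v = 166419845 (v = -4195*(-39671) = 166419845)
(v - 381014)/(-216959 - 102026) = (166419845 - 381014)/(-216959 - 102026) = 166038831/(-318985) = 166038831*(-1/318985) = -166038831/318985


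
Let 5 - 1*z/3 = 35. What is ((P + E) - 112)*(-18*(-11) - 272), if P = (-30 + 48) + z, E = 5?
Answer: 13246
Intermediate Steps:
z = -90 (z = 15 - 3*35 = 15 - 105 = -90)
P = -72 (P = (-30 + 48) - 90 = 18 - 90 = -72)
((P + E) - 112)*(-18*(-11) - 272) = ((-72 + 5) - 112)*(-18*(-11) - 272) = (-67 - 112)*(198 - 272) = -179*(-74) = 13246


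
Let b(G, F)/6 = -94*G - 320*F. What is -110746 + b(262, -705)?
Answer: 1095086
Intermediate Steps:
b(G, F) = -1920*F - 564*G (b(G, F) = 6*(-94*G - 320*F) = 6*(-320*F - 94*G) = -1920*F - 564*G)
-110746 + b(262, -705) = -110746 + (-1920*(-705) - 564*262) = -110746 + (1353600 - 147768) = -110746 + 1205832 = 1095086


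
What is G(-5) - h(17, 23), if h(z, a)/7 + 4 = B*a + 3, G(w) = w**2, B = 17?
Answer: -2705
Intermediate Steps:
h(z, a) = -7 + 119*a (h(z, a) = -28 + 7*(17*a + 3) = -28 + 7*(3 + 17*a) = -28 + (21 + 119*a) = -7 + 119*a)
G(-5) - h(17, 23) = (-5)**2 - (-7 + 119*23) = 25 - (-7 + 2737) = 25 - 1*2730 = 25 - 2730 = -2705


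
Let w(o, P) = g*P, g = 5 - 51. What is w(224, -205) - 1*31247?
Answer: -21817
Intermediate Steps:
g = -46
w(o, P) = -46*P
w(224, -205) - 1*31247 = -46*(-205) - 1*31247 = 9430 - 31247 = -21817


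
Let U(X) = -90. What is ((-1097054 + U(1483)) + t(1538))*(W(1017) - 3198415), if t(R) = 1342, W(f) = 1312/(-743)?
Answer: 2604089796187914/743 ≈ 3.5048e+12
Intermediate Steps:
W(f) = -1312/743 (W(f) = 1312*(-1/743) = -1312/743)
((-1097054 + U(1483)) + t(1538))*(W(1017) - 3198415) = ((-1097054 - 90) + 1342)*(-1312/743 - 3198415) = (-1097144 + 1342)*(-2376423657/743) = -1095802*(-2376423657/743) = 2604089796187914/743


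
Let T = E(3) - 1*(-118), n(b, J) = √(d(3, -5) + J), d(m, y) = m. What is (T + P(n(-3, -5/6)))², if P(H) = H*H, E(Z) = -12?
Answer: 421201/36 ≈ 11700.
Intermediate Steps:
n(b, J) = √(3 + J)
T = 106 (T = -12 - 1*(-118) = -12 + 118 = 106)
P(H) = H²
(T + P(n(-3, -5/6)))² = (106 + (√(3 - 5/6))²)² = (106 + (√(3 - 5*⅙))²)² = (106 + (√(3 - ⅚))²)² = (106 + (√(13/6))²)² = (106 + (√78/6)²)² = (106 + 13/6)² = (649/6)² = 421201/36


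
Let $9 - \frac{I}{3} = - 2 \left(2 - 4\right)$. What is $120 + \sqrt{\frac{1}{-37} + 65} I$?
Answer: $120 + \frac{30 \sqrt{22237}}{37} \approx 240.91$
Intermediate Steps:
$I = 15$ ($I = 27 - 3 \left(- 2 \left(2 - 4\right)\right) = 27 - 3 \left(\left(-2\right) \left(-2\right)\right) = 27 - 12 = 15$)
$120 + \sqrt{\frac{1}{-37} + 65} I = 120 + \sqrt{\frac{1}{-37} + 65} \cdot 15 = 120 + \sqrt{- \frac{1}{37} + 65} \cdot 15 = 120 + \sqrt{\frac{2404}{37}} \cdot 15 = 120 + \frac{2 \sqrt{22237}}{37} \cdot 15 = 120 + \frac{30 \sqrt{22237}}{37}$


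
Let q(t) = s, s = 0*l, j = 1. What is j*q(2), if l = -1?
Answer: 0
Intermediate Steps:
s = 0 (s = 0*(-1) = 0)
q(t) = 0
j*q(2) = 1*0 = 0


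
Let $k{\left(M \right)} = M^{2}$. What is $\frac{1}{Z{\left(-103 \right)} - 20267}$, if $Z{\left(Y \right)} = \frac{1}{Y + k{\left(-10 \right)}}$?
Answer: $- \frac{3}{60802} \approx -4.934 \cdot 10^{-5}$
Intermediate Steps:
$Z{\left(Y \right)} = \frac{1}{100 + Y}$ ($Z{\left(Y \right)} = \frac{1}{Y + \left(-10\right)^{2}} = \frac{1}{Y + 100} = \frac{1}{100 + Y}$)
$\frac{1}{Z{\left(-103 \right)} - 20267} = \frac{1}{\frac{1}{100 - 103} - 20267} = \frac{1}{\frac{1}{-3} - 20267} = \frac{1}{- \frac{1}{3} - 20267} = \frac{1}{- \frac{60802}{3}} = - \frac{3}{60802}$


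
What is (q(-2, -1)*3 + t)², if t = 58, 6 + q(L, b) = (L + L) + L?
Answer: 484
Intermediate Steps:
q(L, b) = -6 + 3*L (q(L, b) = -6 + ((L + L) + L) = -6 + (2*L + L) = -6 + 3*L)
(q(-2, -1)*3 + t)² = ((-6 + 3*(-2))*3 + 58)² = ((-6 - 6)*3 + 58)² = (-12*3 + 58)² = (-36 + 58)² = 22² = 484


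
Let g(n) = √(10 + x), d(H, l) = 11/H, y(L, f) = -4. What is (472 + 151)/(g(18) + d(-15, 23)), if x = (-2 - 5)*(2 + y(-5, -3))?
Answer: 102795/5279 + 280350*√6/5279 ≈ 149.56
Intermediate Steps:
x = 14 (x = (-2 - 5)*(2 - 4) = -7*(-2) = 14)
g(n) = 2*√6 (g(n) = √(10 + 14) = √24 = 2*√6)
(472 + 151)/(g(18) + d(-15, 23)) = (472 + 151)/(2*√6 + 11/(-15)) = 623/(2*√6 + 11*(-1/15)) = 623/(2*√6 - 11/15) = 623/(-11/15 + 2*√6)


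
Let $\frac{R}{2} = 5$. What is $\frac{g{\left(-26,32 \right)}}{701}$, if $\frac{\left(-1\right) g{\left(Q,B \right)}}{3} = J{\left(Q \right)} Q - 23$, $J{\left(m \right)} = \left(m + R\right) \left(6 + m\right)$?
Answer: $\frac{25029}{701} \approx 35.705$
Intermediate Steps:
$R = 10$ ($R = 2 \cdot 5 = 10$)
$J{\left(m \right)} = \left(6 + m\right) \left(10 + m\right)$ ($J{\left(m \right)} = \left(m + 10\right) \left(6 + m\right) = \left(10 + m\right) \left(6 + m\right) = \left(6 + m\right) \left(10 + m\right)$)
$g{\left(Q,B \right)} = 69 - 3 Q \left(60 + Q^{2} + 16 Q\right)$ ($g{\left(Q,B \right)} = - 3 \left(\left(60 + Q^{2} + 16 Q\right) Q - 23\right) = - 3 \left(Q \left(60 + Q^{2} + 16 Q\right) - 23\right) = - 3 \left(-23 + Q \left(60 + Q^{2} + 16 Q\right)\right) = 69 - 3 Q \left(60 + Q^{2} + 16 Q\right)$)
$\frac{g{\left(-26,32 \right)}}{701} = \frac{69 - - 78 \left(60 + \left(-26\right)^{2} + 16 \left(-26\right)\right)}{701} = \left(69 - - 78 \left(60 + 676 - 416\right)\right) \frac{1}{701} = \left(69 - \left(-78\right) 320\right) \frac{1}{701} = \left(69 + 24960\right) \frac{1}{701} = 25029 \cdot \frac{1}{701} = \frac{25029}{701}$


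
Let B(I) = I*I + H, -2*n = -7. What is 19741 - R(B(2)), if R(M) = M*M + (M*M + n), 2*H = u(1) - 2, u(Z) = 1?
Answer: 19713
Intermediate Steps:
n = 7/2 (n = -1/2*(-7) = 7/2 ≈ 3.5000)
H = -1/2 (H = (1 - 2)/2 = (1/2)*(-1) = -1/2 ≈ -0.50000)
B(I) = -1/2 + I**2 (B(I) = I*I - 1/2 = I**2 - 1/2 = -1/2 + I**2)
R(M) = 7/2 + 2*M**2 (R(M) = M*M + (M*M + 7/2) = M**2 + (M**2 + 7/2) = M**2 + (7/2 + M**2) = 7/2 + 2*M**2)
19741 - R(B(2)) = 19741 - (7/2 + 2*(-1/2 + 2**2)**2) = 19741 - (7/2 + 2*(-1/2 + 4)**2) = 19741 - (7/2 + 2*(7/2)**2) = 19741 - (7/2 + 2*(49/4)) = 19741 - (7/2 + 49/2) = 19741 - 1*28 = 19741 - 28 = 19713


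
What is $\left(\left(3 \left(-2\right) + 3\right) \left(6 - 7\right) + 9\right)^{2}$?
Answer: $144$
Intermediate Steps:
$\left(\left(3 \left(-2\right) + 3\right) \left(6 - 7\right) + 9\right)^{2} = \left(\left(-6 + 3\right) \left(-1\right) + 9\right)^{2} = \left(\left(-3\right) \left(-1\right) + 9\right)^{2} = \left(3 + 9\right)^{2} = 12^{2} = 144$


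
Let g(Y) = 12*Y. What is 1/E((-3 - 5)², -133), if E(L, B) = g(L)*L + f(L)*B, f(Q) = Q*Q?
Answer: -1/495616 ≈ -2.0177e-6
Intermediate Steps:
f(Q) = Q²
E(L, B) = 12*L² + B*L² (E(L, B) = (12*L)*L + L²*B = 12*L² + B*L²)
1/E((-3 - 5)², -133) = 1/(((-3 - 5)²)²*(12 - 133)) = 1/(((-8)²)²*(-121)) = 1/(64²*(-121)) = 1/(4096*(-121)) = 1/(-495616) = -1/495616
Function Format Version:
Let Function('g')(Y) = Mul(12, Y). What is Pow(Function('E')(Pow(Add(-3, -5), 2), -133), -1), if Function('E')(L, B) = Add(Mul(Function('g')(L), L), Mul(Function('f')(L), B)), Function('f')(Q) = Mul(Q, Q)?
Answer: Rational(-1, 495616) ≈ -2.0177e-6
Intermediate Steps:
Function('f')(Q) = Pow(Q, 2)
Function('E')(L, B) = Add(Mul(12, Pow(L, 2)), Mul(B, Pow(L, 2))) (Function('E')(L, B) = Add(Mul(Mul(12, L), L), Mul(Pow(L, 2), B)) = Add(Mul(12, Pow(L, 2)), Mul(B, Pow(L, 2))))
Pow(Function('E')(Pow(Add(-3, -5), 2), -133), -1) = Pow(Mul(Pow(Pow(Add(-3, -5), 2), 2), Add(12, -133)), -1) = Pow(Mul(Pow(Pow(-8, 2), 2), -121), -1) = Pow(Mul(Pow(64, 2), -121), -1) = Pow(Mul(4096, -121), -1) = Pow(-495616, -1) = Rational(-1, 495616)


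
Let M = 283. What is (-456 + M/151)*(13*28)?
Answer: -24960572/151 ≈ -1.6530e+5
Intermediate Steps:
(-456 + M/151)*(13*28) = (-456 + 283/151)*(13*28) = (-456 + 283*(1/151))*364 = (-456 + 283/151)*364 = -68573/151*364 = -24960572/151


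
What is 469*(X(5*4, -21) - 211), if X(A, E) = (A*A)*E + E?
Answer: -4048408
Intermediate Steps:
X(A, E) = E + E*A² (X(A, E) = A²*E + E = E*A² + E = E + E*A²)
469*(X(5*4, -21) - 211) = 469*(-21*(1 + (5*4)²) - 211) = 469*(-21*(1 + 20²) - 211) = 469*(-21*(1 + 400) - 211) = 469*(-21*401 - 211) = 469*(-8421 - 211) = 469*(-8632) = -4048408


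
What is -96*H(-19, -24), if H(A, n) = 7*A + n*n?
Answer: -42528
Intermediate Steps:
H(A, n) = n² + 7*A (H(A, n) = 7*A + n² = n² + 7*A)
-96*H(-19, -24) = -96*((-24)² + 7*(-19)) = -96*(576 - 133) = -96*443 = -42528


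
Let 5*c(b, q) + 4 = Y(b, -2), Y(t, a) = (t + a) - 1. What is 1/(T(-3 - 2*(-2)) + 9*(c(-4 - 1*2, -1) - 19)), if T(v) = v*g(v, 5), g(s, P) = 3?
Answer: -5/957 ≈ -0.0052247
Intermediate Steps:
Y(t, a) = -1 + a + t (Y(t, a) = (a + t) - 1 = -1 + a + t)
c(b, q) = -7/5 + b/5 (c(b, q) = -⅘ + (-1 - 2 + b)/5 = -⅘ + (-3 + b)/5 = -⅘ + (-⅗ + b/5) = -7/5 + b/5)
T(v) = 3*v (T(v) = v*3 = 3*v)
1/(T(-3 - 2*(-2)) + 9*(c(-4 - 1*2, -1) - 19)) = 1/(3*(-3 - 2*(-2)) + 9*((-7/5 + (-4 - 1*2)/5) - 19)) = 1/(3*(-3 + 4) + 9*((-7/5 + (-4 - 2)/5) - 19)) = 1/(3*1 + 9*((-7/5 + (⅕)*(-6)) - 19)) = 1/(3 + 9*((-7/5 - 6/5) - 19)) = 1/(3 + 9*(-13/5 - 19)) = 1/(3 + 9*(-108/5)) = 1/(3 - 972/5) = 1/(-957/5) = -5/957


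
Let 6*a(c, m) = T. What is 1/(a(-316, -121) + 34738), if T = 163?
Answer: 6/208591 ≈ 2.8764e-5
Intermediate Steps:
a(c, m) = 163/6 (a(c, m) = (⅙)*163 = 163/6)
1/(a(-316, -121) + 34738) = 1/(163/6 + 34738) = 1/(208591/6) = 6/208591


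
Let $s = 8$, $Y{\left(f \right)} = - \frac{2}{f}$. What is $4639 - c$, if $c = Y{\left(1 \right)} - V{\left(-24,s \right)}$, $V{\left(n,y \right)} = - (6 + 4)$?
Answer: $4631$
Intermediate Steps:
$V{\left(n,y \right)} = -10$ ($V{\left(n,y \right)} = \left(-1\right) 10 = -10$)
$c = 8$ ($c = - \frac{2}{1} - -10 = \left(-2\right) 1 + 10 = -2 + 10 = 8$)
$4639 - c = 4639 - 8 = 4631$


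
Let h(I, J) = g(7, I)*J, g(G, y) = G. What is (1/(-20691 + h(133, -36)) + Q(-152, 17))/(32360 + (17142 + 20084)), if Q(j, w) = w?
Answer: 178015/728669799 ≈ 0.00024430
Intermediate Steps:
h(I, J) = 7*J
(1/(-20691 + h(133, -36)) + Q(-152, 17))/(32360 + (17142 + 20084)) = (1/(-20691 + 7*(-36)) + 17)/(32360 + (17142 + 20084)) = (1/(-20691 - 252) + 17)/(32360 + 37226) = (1/(-20943) + 17)/69586 = (-1/20943 + 17)*(1/69586) = (356030/20943)*(1/69586) = 178015/728669799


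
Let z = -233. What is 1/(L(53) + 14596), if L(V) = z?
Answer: 1/14363 ≈ 6.9623e-5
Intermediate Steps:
L(V) = -233
1/(L(53) + 14596) = 1/(-233 + 14596) = 1/14363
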